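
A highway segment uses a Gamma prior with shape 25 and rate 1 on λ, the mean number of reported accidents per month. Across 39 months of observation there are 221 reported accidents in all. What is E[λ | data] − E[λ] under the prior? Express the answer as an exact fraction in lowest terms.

Total count 221 over total exposure 39 months.
By Gamma–Poisson conjugacy, the posterior is Gamma(α + Σx, β + Σt) = Gamma(25 + 221, 1 + 39) = Gamma(246, 40).
Posterior mean = 246/40 = 123/20; prior mean = 25/1 = 25. Difference = 123/20 − 25 = -377/20.

-377/20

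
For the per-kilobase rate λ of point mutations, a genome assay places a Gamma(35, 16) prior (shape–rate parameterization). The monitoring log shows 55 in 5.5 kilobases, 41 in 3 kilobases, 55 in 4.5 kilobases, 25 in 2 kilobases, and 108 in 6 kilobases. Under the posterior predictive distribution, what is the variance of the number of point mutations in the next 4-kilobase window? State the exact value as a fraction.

52316/1369

Total count: 55 + 41 + 55 + 25 + 108 = 284.
Total exposure: 5.5 + 3 + 4.5 + 2 + 6 = 21 kilobases.
The Gamma prior is conjugate for the Poisson rate, so λ | data ~ Gamma(35+284, 16+21) = Gamma(319, 37).
The posterior predictive for a window of length T is Negative Binomial with variance T·α'·(β'+T)/β'² = 4·319·41/1369 = 52316/1369.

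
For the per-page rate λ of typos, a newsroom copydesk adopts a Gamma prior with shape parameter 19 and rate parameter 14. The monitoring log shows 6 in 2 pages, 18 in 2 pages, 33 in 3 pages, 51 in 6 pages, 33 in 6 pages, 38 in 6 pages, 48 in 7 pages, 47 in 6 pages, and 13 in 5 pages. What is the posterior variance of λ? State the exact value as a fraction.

34/361

Total count: 6 + 18 + 33 + 51 + 33 + 38 + 48 + 47 + 13 = 287.
Total exposure: 2 + 2 + 3 + 6 + 6 + 6 + 7 + 6 + 5 = 43 pages.
Posterior: α' = 19 + 287 = 306, β' = 14 + 43 = 57.
Posterior variance = α'/β'² = 306/3249 = 34/361.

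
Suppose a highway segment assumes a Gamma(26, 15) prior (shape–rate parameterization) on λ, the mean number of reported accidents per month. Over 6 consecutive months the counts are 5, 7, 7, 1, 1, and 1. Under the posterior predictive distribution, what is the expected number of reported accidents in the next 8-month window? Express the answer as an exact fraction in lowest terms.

Total count: 5 + 7 + 7 + 1 + 1 + 1 = 22.
Total exposure: 6 months.
Conjugate update: add total count to the shape and total exposure to the rate, giving Gamma(48, 21).
Predictive mean over an 8-month window = T·E[λ|data] = 8·48/21 = 128/7.

128/7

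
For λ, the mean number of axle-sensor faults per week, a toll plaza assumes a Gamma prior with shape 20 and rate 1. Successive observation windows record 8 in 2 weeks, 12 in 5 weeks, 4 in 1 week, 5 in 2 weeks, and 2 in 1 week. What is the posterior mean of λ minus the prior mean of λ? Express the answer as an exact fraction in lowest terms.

-63/4

Total count: 8 + 12 + 4 + 5 + 2 = 31.
Total exposure: 2 + 5 + 1 + 2 + 1 = 11 weeks.
Conjugate update: add total count to the shape and total exposure to the rate, giving Gamma(51, 12).
Posterior mean = 51/12 = 17/4; prior mean = 20/1 = 20. Difference = 17/4 − 20 = -63/4.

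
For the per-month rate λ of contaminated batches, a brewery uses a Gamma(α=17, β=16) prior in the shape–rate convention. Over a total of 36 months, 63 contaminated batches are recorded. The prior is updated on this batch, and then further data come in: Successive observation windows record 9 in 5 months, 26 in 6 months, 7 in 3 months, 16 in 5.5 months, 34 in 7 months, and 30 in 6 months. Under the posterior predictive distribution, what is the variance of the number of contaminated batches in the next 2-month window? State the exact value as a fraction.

Total count 63 over total exposure 36 months.
After the first batch: Gamma(17 + 63, 16 + 36) = Gamma(80, 52).
Total count: 9 + 26 + 7 + 16 + 34 + 30 = 122.
Total exposure: 5 + 6 + 3 + 5.5 + 7 + 6 = 32.5 months.
After the second batch: Gamma(80 + 122, 52 + 32.5) = Gamma(202, 169/2).
The posterior predictive for a window of length T is Negative Binomial with variance T·α'·(β'+T)/β'² = 2·202·(173/2)/(28561/4) = 139784/28561.

139784/28561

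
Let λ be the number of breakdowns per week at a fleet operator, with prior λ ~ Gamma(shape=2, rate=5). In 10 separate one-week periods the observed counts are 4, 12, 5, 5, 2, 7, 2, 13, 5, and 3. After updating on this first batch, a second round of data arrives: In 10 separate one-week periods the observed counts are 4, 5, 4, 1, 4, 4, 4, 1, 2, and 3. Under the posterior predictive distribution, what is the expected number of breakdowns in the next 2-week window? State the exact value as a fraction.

184/25

Total count: 4 + 12 + 5 + 5 + 2 + 7 + 2 + 13 + 5 + 3 = 58.
Total exposure: 10 weeks.
After the first batch: Gamma(2 + 58, 5 + 10) = Gamma(60, 15).
Total count: 4 + 5 + 4 + 1 + 4 + 4 + 4 + 1 + 2 + 3 = 32.
Total exposure: 10 weeks.
After the second batch: Gamma(60 + 32, 15 + 10) = Gamma(92, 25).
Predictive mean over a 2-week window = T·E[λ|data] = 2·92/25 = 184/25.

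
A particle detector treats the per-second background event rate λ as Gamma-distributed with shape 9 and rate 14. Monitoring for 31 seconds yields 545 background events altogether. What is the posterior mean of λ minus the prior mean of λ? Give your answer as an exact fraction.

7351/630

Total count 545 over total exposure 31 seconds.
Conjugate update: add total count to the shape and total exposure to the rate, giving Gamma(554, 45).
Posterior mean = 554/45 = 554/45; prior mean = 9/14 = 9/14. Difference = 554/45 − 9/14 = 7351/630.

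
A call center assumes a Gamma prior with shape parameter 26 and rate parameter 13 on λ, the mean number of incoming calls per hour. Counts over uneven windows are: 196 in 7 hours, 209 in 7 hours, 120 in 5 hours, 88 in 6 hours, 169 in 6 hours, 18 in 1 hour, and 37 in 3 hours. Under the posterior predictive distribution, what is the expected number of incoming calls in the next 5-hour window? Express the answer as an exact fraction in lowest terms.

4315/48

Total count: 196 + 209 + 120 + 88 + 169 + 18 + 37 = 837.
Total exposure: 7 + 7 + 5 + 6 + 6 + 1 + 3 = 35 hours.
The Gamma prior is conjugate for the Poisson rate, so λ | data ~ Gamma(26+837, 13+35) = Gamma(863, 48).
Predictive mean over a 5-hour window = T·E[λ|data] = 5·863/48 = 4315/48.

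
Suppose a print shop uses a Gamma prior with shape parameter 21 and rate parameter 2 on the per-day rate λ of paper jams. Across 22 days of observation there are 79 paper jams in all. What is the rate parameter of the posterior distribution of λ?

Total count 79 over total exposure 22 days.
Gamma(α, β) with Poisson data over total exposure Σt gives posterior Gamma(α+Σx, β+Σt) = Gamma(100, 24).

24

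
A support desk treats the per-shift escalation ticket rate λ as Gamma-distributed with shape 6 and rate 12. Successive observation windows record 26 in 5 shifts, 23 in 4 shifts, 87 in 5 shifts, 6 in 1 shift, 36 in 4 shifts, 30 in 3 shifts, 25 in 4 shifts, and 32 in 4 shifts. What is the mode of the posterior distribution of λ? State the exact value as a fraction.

45/7

Total count: 26 + 23 + 87 + 6 + 36 + 30 + 25 + 32 = 265.
Total exposure: 5 + 4 + 5 + 1 + 4 + 3 + 4 + 4 = 30 shifts.
Gamma(α, β) with Poisson data over total exposure Σt gives posterior Gamma(α+Σx, β+Σt) = Gamma(271, 42).
Posterior mode = (α'−1)/β' = 270/42 = 45/7.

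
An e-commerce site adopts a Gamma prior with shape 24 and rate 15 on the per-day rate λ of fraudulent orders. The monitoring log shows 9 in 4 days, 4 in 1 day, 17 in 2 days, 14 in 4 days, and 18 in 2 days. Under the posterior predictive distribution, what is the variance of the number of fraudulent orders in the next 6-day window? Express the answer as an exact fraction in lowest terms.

2193/98

Total count: 9 + 4 + 17 + 14 + 18 = 62.
Total exposure: 4 + 1 + 2 + 4 + 2 = 13 days.
The Gamma prior is conjugate for the Poisson rate, so λ | data ~ Gamma(24+62, 15+13) = Gamma(86, 28).
The posterior predictive for a window of length T is Negative Binomial with variance T·α'·(β'+T)/β'² = 6·86·34/784 = 2193/98.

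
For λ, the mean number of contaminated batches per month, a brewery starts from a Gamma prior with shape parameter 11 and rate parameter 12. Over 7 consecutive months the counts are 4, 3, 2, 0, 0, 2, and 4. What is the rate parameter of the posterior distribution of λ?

Total count: 4 + 3 + 2 + 0 + 0 + 2 + 4 = 15.
Total exposure: 7 months.
Gamma(α, β) with Poisson data over total exposure Σt gives posterior Gamma(α+Σx, β+Σt) = Gamma(26, 19).

19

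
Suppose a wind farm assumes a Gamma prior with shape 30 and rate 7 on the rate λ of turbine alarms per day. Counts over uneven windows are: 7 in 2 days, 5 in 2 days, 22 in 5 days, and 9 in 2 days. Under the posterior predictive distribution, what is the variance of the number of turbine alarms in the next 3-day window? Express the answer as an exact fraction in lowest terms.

Total count: 7 + 5 + 22 + 9 = 43.
Total exposure: 2 + 2 + 5 + 2 = 11 days.
Posterior: α' = 30 + 43 = 73, β' = 7 + 11 = 18.
The posterior predictive for a window of length T is Negative Binomial with variance T·α'·(β'+T)/β'² = 3·73·21/324 = 511/36.

511/36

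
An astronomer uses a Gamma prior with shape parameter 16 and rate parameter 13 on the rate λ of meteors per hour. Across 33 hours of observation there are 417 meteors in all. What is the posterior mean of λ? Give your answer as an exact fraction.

433/46

Total count 417 over total exposure 33 hours.
Conjugate update: add total count to the shape and total exposure to the rate, giving Gamma(433, 46).
Posterior mean = α'/β' = 433/46.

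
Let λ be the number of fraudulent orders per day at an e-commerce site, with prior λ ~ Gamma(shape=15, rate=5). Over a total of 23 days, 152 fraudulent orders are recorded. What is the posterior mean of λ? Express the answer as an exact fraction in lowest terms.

167/28

Total count 152 over total exposure 23 days.
The Gamma prior is conjugate for the Poisson rate, so λ | data ~ Gamma(15+152, 5+23) = Gamma(167, 28).
Posterior mean = α'/β' = 167/28.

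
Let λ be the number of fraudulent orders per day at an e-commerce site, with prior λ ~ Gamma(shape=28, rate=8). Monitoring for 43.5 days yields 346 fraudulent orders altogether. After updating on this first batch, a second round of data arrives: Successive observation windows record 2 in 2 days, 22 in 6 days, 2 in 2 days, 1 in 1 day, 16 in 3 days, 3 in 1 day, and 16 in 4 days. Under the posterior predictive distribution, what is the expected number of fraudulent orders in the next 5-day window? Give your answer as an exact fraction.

Total count 346 over total exposure 43.5 days.
After the first batch: Gamma(28 + 346, 8 + 43.5) = Gamma(374, 103/2).
Total count: 2 + 22 + 2 + 1 + 16 + 3 + 16 = 62.
Total exposure: 2 + 6 + 2 + 1 + 3 + 1 + 4 = 19 days.
After the second batch: Gamma(374 + 62, 103/2 + 19) = Gamma(436, 141/2).
Predictive mean over a 5-day window = T·E[λ|data] = 5·436/(141/2) = 4360/141.

4360/141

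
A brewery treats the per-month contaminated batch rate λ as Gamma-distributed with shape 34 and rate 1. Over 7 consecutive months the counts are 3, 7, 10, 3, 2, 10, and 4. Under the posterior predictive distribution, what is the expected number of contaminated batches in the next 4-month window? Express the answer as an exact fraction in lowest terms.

73/2

Total count: 3 + 7 + 10 + 3 + 2 + 10 + 4 = 39.
Total exposure: 7 months.
Conjugate update: add total count to the shape and total exposure to the rate, giving Gamma(73, 8).
Predictive mean over a 4-month window = T·E[λ|data] = 4·73/8 = 73/2.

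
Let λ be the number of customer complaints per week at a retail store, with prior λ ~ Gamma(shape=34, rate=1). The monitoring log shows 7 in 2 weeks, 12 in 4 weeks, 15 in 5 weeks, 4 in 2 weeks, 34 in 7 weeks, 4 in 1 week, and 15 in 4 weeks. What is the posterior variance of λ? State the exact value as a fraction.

125/676

Total count: 7 + 12 + 15 + 4 + 34 + 4 + 15 = 91.
Total exposure: 2 + 4 + 5 + 2 + 7 + 1 + 4 = 25 weeks.
The Gamma prior is conjugate for the Poisson rate, so λ | data ~ Gamma(34+91, 1+25) = Gamma(125, 26).
Posterior variance = α'/β'² = 125/676.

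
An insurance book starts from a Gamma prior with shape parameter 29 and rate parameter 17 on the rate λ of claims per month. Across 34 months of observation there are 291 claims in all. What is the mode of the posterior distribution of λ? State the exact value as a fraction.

Total count 291 over total exposure 34 months.
Posterior: α' = 29 + 291 = 320, β' = 17 + 34 = 51.
Posterior mode = (α'−1)/β' = 319/51.

319/51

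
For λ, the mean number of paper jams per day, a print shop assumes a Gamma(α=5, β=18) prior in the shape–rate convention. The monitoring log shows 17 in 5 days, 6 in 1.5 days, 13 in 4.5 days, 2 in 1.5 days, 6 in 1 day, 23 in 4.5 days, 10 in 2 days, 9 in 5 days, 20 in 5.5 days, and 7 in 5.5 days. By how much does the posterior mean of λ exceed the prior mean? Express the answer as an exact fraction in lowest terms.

Total count: 17 + 6 + 13 + 2 + 6 + 23 + 10 + 9 + 20 + 7 = 113.
Total exposure: 5 + 1.5 + 4.5 + 1.5 + 1 + 4.5 + 2 + 5 + 5.5 + 5.5 = 36 days.
Conjugate update: add total count to the shape and total exposure to the rate, giving Gamma(118, 54).
Posterior mean = 118/54 = 59/27; prior mean = 5/18 = 5/18. Difference = 59/27 − 5/18 = 103/54.

103/54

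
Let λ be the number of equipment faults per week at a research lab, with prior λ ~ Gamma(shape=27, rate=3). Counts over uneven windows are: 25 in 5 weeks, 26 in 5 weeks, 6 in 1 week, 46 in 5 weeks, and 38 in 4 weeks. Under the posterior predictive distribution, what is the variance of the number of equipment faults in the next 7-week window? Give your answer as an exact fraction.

Total count: 25 + 26 + 6 + 46 + 38 = 141.
Total exposure: 5 + 5 + 1 + 5 + 4 = 20 weeks.
Posterior: α' = 27 + 141 = 168, β' = 3 + 20 = 23.
The posterior predictive for a window of length T is Negative Binomial with variance T·α'·(β'+T)/β'² = 7·168·30/529 = 35280/529.

35280/529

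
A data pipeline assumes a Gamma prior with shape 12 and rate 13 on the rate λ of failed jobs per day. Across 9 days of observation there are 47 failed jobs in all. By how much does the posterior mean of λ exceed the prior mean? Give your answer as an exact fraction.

503/286

Total count 47 over total exposure 9 days.
Conjugate update: add total count to the shape and total exposure to the rate, giving Gamma(59, 22).
Posterior mean = 59/22 = 59/22; prior mean = 12/13 = 12/13. Difference = 59/22 − 12/13 = 503/286.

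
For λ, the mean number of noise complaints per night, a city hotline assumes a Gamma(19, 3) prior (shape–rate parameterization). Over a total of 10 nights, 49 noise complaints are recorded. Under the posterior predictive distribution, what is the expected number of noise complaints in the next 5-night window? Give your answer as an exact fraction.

Total count 49 over total exposure 10 nights.
The Gamma prior is conjugate for the Poisson rate, so λ | data ~ Gamma(19+49, 3+10) = Gamma(68, 13).
Predictive mean over a 5-night window = T·E[λ|data] = 5·68/13 = 340/13.

340/13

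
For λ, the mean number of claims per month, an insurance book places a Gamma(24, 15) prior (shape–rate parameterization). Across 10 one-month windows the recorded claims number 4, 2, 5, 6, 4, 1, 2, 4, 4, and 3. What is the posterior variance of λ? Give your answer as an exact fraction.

59/625

Total count: 4 + 2 + 5 + 6 + 4 + 1 + 2 + 4 + 4 + 3 = 35.
Total exposure: 10 months.
The Gamma prior is conjugate for the Poisson rate, so λ | data ~ Gamma(24+35, 15+10) = Gamma(59, 25).
Posterior variance = α'/β'² = 59/625.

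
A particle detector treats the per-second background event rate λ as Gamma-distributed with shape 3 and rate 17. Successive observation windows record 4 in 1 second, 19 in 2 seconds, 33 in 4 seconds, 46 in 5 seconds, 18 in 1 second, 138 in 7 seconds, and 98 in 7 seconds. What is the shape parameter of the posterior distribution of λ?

Total count: 4 + 19 + 33 + 46 + 18 + 138 + 98 = 356.
Total exposure: 1 + 2 + 4 + 5 + 1 + 7 + 7 = 27 seconds.
Gamma(α, β) with Poisson data over total exposure Σt gives posterior Gamma(α+Σx, β+Σt) = Gamma(359, 44).

359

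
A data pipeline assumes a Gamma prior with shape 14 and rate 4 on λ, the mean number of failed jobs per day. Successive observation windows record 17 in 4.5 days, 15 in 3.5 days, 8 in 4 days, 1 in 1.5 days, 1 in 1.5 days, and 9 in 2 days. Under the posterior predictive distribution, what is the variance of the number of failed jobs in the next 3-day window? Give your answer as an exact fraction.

520/49

Total count: 17 + 15 + 8 + 1 + 1 + 9 = 51.
Total exposure: 4.5 + 3.5 + 4 + 1.5 + 1.5 + 2 = 17 days.
Posterior: α' = 14 + 51 = 65, β' = 4 + 17 = 21.
The posterior predictive for a window of length T is Negative Binomial with variance T·α'·(β'+T)/β'² = 3·65·24/441 = 520/49.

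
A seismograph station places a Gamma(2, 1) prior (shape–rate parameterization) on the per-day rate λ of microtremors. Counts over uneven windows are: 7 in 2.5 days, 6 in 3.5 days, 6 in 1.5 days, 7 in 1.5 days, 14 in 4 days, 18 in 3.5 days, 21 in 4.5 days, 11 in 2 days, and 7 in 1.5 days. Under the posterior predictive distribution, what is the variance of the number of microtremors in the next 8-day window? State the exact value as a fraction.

Total count: 7 + 6 + 6 + 7 + 14 + 18 + 21 + 11 + 7 = 97.
Total exposure: 2.5 + 3.5 + 1.5 + 1.5 + 4 + 3.5 + 4.5 + 2 + 1.5 = 24.5 days.
Gamma(α, β) with Poisson data over total exposure Σt gives posterior Gamma(α+Σx, β+Σt) = Gamma(99, 51/2).
The posterior predictive for a window of length T is Negative Binomial with variance T·α'·(β'+T)/β'² = 8·99·(67/2)/(2601/4) = 11792/289.

11792/289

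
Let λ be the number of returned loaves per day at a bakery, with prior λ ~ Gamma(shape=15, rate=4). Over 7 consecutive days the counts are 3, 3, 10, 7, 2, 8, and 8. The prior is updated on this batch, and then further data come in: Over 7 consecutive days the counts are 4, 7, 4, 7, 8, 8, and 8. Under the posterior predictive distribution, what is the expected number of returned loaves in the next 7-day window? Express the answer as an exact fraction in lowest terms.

119/3

Total count: 3 + 3 + 10 + 7 + 2 + 8 + 8 = 41.
Total exposure: 7 days.
After the first batch: Gamma(15 + 41, 4 + 7) = Gamma(56, 11).
Total count: 4 + 7 + 4 + 7 + 8 + 8 + 8 = 46.
Total exposure: 7 days.
After the second batch: Gamma(56 + 46, 11 + 7) = Gamma(102, 18).
Predictive mean over a 7-day window = T·E[λ|data] = 7·102/18 = 119/3.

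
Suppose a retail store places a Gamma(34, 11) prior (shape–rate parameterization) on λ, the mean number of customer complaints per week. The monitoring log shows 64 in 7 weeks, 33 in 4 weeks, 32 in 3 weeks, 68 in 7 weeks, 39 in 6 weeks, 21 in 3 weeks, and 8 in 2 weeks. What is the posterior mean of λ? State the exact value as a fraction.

Total count: 64 + 33 + 32 + 68 + 39 + 21 + 8 = 265.
Total exposure: 7 + 4 + 3 + 7 + 6 + 3 + 2 = 32 weeks.
By Gamma–Poisson conjugacy, the posterior is Gamma(α + Σx, β + Σt) = Gamma(34 + 265, 11 + 32) = Gamma(299, 43).
Posterior mean = α'/β' = 299/43.

299/43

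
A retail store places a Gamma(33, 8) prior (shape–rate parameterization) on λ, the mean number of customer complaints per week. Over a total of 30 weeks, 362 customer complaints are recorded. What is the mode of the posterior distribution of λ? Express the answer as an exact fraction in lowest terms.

197/19

Total count 362 over total exposure 30 weeks.
Conjugate update: add total count to the shape and total exposure to the rate, giving Gamma(395, 38).
Posterior mode = (α'−1)/β' = 394/38 = 197/19.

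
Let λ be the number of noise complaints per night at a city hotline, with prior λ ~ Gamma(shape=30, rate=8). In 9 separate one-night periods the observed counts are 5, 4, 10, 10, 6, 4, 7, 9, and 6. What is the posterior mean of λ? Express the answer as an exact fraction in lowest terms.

Total count: 5 + 4 + 10 + 10 + 6 + 4 + 7 + 9 + 6 = 61.
Total exposure: 9 nights.
By Gamma–Poisson conjugacy, the posterior is Gamma(α + Σx, β + Σt) = Gamma(30 + 61, 8 + 9) = Gamma(91, 17).
Posterior mean = α'/β' = 91/17.

91/17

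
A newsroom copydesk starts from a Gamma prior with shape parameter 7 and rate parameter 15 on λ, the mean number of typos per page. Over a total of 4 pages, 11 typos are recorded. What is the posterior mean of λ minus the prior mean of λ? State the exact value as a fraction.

Total count 11 over total exposure 4 pages.
By Gamma–Poisson conjugacy, the posterior is Gamma(α + Σx, β + Σt) = Gamma(7 + 11, 15 + 4) = Gamma(18, 19).
Posterior mean = 18/19 = 18/19; prior mean = 7/15 = 7/15. Difference = 18/19 − 7/15 = 137/285.

137/285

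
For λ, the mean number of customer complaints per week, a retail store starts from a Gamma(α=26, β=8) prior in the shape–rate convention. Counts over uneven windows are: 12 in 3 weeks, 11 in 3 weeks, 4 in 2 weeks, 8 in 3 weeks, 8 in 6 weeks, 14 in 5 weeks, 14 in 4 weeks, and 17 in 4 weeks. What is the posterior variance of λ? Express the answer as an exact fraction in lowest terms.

3/38

Total count: 12 + 11 + 4 + 8 + 8 + 14 + 14 + 17 = 88.
Total exposure: 3 + 3 + 2 + 3 + 6 + 5 + 4 + 4 = 30 weeks.
The Gamma prior is conjugate for the Poisson rate, so λ | data ~ Gamma(26+88, 8+30) = Gamma(114, 38).
Posterior variance = α'/β'² = 114/1444 = 3/38.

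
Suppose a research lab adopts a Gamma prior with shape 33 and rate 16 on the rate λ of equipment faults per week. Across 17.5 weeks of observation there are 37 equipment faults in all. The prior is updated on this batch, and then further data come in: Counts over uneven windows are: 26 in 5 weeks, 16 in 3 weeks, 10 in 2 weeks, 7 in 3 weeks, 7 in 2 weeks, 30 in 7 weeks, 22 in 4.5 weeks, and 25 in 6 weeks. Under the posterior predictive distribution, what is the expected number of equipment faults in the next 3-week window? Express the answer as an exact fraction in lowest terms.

213/22

Total count 37 over total exposure 17.5 weeks.
After the first batch: Gamma(33 + 37, 16 + 17.5) = Gamma(70, 67/2).
Total count: 26 + 16 + 10 + 7 + 7 + 30 + 22 + 25 = 143.
Total exposure: 5 + 3 + 2 + 3 + 2 + 7 + 4.5 + 6 = 32.5 weeks.
After the second batch: Gamma(70 + 143, 67/2 + 32.5) = Gamma(213, 66).
Predictive mean over a 3-week window = T·E[λ|data] = 3·213/66 = 213/22.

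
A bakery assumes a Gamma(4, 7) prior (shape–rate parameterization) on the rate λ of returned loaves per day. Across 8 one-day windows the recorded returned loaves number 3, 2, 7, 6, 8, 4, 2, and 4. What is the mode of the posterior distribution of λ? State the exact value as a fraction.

Total count: 3 + 2 + 7 + 6 + 8 + 4 + 2 + 4 = 36.
Total exposure: 8 days.
Gamma(α, β) with Poisson data over total exposure Σt gives posterior Gamma(α+Σx, β+Σt) = Gamma(40, 15).
Posterior mode = (α'−1)/β' = 39/15 = 13/5.

13/5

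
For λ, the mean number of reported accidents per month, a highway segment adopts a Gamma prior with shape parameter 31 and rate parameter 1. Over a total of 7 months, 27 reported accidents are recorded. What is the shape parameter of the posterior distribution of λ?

58

Total count 27 over total exposure 7 months.
Conjugate update: add total count to the shape and total exposure to the rate, giving Gamma(58, 8).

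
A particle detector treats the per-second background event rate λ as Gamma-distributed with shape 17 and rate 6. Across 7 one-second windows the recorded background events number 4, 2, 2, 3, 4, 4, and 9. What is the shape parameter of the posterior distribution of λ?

Total count: 4 + 2 + 2 + 3 + 4 + 4 + 9 = 28.
Total exposure: 7 seconds.
Gamma(α, β) with Poisson data over total exposure Σt gives posterior Gamma(α+Σx, β+Σt) = Gamma(45, 13).

45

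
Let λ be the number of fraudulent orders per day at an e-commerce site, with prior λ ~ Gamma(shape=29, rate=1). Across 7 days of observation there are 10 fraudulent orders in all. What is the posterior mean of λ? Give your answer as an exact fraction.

Total count 10 over total exposure 7 days.
Conjugate update: add total count to the shape and total exposure to the rate, giving Gamma(39, 8).
Posterior mean = α'/β' = 39/8.

39/8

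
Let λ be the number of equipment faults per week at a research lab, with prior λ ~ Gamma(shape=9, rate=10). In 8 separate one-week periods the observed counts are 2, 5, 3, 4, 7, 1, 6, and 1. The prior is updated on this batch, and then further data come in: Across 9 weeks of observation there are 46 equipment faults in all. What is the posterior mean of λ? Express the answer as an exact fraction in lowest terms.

28/9

Total count: 2 + 5 + 3 + 4 + 7 + 1 + 6 + 1 = 29.
Total exposure: 8 weeks.
After the first batch: Gamma(9 + 29, 10 + 8) = Gamma(38, 18).
Total count 46 over total exposure 9 weeks.
After the second batch: Gamma(38 + 46, 18 + 9) = Gamma(84, 27).
Posterior mean = α'/β' = 84/27 = 28/9.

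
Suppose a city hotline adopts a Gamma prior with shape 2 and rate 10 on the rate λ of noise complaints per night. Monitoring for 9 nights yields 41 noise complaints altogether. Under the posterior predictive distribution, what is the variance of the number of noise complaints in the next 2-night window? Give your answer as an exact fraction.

Total count 41 over total exposure 9 nights.
Posterior: α' = 2 + 41 = 43, β' = 10 + 9 = 19.
The posterior predictive for a window of length T is Negative Binomial with variance T·α'·(β'+T)/β'² = 2·43·21/361 = 1806/361.

1806/361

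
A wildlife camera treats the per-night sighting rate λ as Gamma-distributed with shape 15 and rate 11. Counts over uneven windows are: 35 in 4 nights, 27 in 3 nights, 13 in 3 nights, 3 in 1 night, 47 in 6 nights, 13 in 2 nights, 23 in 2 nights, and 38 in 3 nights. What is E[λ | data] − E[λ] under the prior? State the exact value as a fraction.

1829/385

Total count: 35 + 27 + 13 + 3 + 47 + 13 + 23 + 38 = 199.
Total exposure: 4 + 3 + 3 + 1 + 6 + 2 + 2 + 3 = 24 nights.
By Gamma–Poisson conjugacy, the posterior is Gamma(α + Σx, β + Σt) = Gamma(15 + 199, 11 + 24) = Gamma(214, 35).
Posterior mean = 214/35 = 214/35; prior mean = 15/11 = 15/11. Difference = 214/35 − 15/11 = 1829/385.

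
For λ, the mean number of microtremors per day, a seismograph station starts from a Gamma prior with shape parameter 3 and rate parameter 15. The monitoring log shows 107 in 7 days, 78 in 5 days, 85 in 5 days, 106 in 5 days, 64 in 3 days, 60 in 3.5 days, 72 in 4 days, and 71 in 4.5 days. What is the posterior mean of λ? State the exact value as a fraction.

323/26

Total count: 107 + 78 + 85 + 106 + 64 + 60 + 72 + 71 = 643.
Total exposure: 7 + 5 + 5 + 5 + 3 + 3.5 + 4 + 4.5 = 37 days.
Posterior: α' = 3 + 643 = 646, β' = 15 + 37 = 52.
Posterior mean = α'/β' = 646/52 = 323/26.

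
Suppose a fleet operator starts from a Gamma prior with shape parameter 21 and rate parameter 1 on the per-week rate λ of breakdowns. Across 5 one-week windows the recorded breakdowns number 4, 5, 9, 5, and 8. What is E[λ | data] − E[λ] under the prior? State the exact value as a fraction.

-37/3

Total count: 4 + 5 + 9 + 5 + 8 = 31.
Total exposure: 5 weeks.
By Gamma–Poisson conjugacy, the posterior is Gamma(α + Σx, β + Σt) = Gamma(21 + 31, 1 + 5) = Gamma(52, 6).
Posterior mean = 52/6 = 26/3; prior mean = 21/1 = 21. Difference = 26/3 − 21 = -37/3.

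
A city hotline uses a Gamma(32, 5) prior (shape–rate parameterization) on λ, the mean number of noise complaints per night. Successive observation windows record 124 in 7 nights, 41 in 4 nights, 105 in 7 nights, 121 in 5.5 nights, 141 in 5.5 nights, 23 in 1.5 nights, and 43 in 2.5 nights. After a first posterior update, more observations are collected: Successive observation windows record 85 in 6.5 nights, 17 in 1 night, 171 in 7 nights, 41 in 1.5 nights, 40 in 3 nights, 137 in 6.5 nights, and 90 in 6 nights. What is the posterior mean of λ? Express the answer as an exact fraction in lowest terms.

2422/139

Total count: 124 + 41 + 105 + 121 + 141 + 23 + 43 = 598.
Total exposure: 7 + 4 + 7 + 5.5 + 5.5 + 1.5 + 2.5 = 33 nights.
After the first batch: Gamma(32 + 598, 5 + 33) = Gamma(630, 38).
Total count: 85 + 17 + 171 + 41 + 40 + 137 + 90 = 581.
Total exposure: 6.5 + 1 + 7 + 1.5 + 3 + 6.5 + 6 = 31.5 nights.
After the second batch: Gamma(630 + 581, 38 + 31.5) = Gamma(1211, 139/2).
Posterior mean = α'/β' = 1211/(139/2) = 2422/139.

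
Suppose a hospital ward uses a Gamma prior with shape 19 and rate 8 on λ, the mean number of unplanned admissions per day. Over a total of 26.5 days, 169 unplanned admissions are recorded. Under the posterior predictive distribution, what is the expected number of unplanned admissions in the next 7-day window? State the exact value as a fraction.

Total count 169 over total exposure 26.5 days.
The Gamma prior is conjugate for the Poisson rate, so λ | data ~ Gamma(19+169, 8+26.5) = Gamma(188, 69/2).
Predictive mean over a 7-day window = T·E[λ|data] = 7·188/(69/2) = 2632/69.

2632/69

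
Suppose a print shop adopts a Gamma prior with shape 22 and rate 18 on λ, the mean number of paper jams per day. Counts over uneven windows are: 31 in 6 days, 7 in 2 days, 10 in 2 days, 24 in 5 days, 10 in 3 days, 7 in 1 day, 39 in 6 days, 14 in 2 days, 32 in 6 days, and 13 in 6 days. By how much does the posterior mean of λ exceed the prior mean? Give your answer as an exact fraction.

22/9

Total count: 31 + 7 + 10 + 24 + 10 + 7 + 39 + 14 + 32 + 13 = 187.
Total exposure: 6 + 2 + 2 + 5 + 3 + 1 + 6 + 2 + 6 + 6 = 39 days.
Gamma(α, β) with Poisson data over total exposure Σt gives posterior Gamma(α+Σx, β+Σt) = Gamma(209, 57).
Posterior mean = 209/57 = 11/3; prior mean = 22/18 = 11/9. Difference = 11/3 − 11/9 = 22/9.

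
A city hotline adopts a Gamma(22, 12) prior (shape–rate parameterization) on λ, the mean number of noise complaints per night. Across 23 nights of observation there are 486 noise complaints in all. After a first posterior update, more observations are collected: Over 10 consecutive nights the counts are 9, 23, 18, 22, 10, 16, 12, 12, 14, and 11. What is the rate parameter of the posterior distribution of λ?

Total count 486 over total exposure 23 nights.
After the first batch: Gamma(22 + 486, 12 + 23) = Gamma(508, 35).
Total count: 9 + 23 + 18 + 22 + 10 + 16 + 12 + 12 + 14 + 11 = 147.
Total exposure: 10 nights.
After the second batch: Gamma(508 + 147, 35 + 10) = Gamma(655, 45).

45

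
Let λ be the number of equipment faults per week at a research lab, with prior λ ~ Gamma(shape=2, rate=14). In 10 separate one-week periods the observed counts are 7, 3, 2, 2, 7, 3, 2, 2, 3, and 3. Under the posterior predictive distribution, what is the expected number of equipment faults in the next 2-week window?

Total count: 7 + 3 + 2 + 2 + 7 + 3 + 2 + 2 + 3 + 3 = 34.
Total exposure: 10 weeks.
Posterior: α' = 2 + 34 = 36, β' = 14 + 10 = 24.
Predictive mean over a 2-week window = T·E[λ|data] = 2·36/24 = 3.

3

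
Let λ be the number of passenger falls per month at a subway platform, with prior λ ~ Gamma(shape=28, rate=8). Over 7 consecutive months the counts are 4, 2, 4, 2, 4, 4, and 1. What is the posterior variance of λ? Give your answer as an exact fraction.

49/225

Total count: 4 + 2 + 4 + 2 + 4 + 4 + 1 = 21.
Total exposure: 7 months.
Posterior: α' = 28 + 21 = 49, β' = 8 + 7 = 15.
Posterior variance = α'/β'² = 49/225.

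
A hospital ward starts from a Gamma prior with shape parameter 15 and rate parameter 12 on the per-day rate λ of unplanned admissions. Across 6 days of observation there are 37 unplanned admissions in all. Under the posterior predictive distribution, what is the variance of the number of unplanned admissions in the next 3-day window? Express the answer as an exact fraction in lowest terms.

91/9

Total count 37 over total exposure 6 days.
The Gamma prior is conjugate for the Poisson rate, so λ | data ~ Gamma(15+37, 12+6) = Gamma(52, 18).
The posterior predictive for a window of length T is Negative Binomial with variance T·α'·(β'+T)/β'² = 3·52·21/324 = 91/9.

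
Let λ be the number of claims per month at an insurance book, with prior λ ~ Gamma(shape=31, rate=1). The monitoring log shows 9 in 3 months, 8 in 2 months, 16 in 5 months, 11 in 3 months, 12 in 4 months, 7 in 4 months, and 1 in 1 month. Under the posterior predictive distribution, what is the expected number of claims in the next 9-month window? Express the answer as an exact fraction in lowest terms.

Total count: 9 + 8 + 16 + 11 + 12 + 7 + 1 = 64.
Total exposure: 3 + 2 + 5 + 3 + 4 + 4 + 1 = 22 months.
Posterior: α' = 31 + 64 = 95, β' = 1 + 22 = 23.
Predictive mean over a 9-month window = T·E[λ|data] = 9·95/23 = 855/23.

855/23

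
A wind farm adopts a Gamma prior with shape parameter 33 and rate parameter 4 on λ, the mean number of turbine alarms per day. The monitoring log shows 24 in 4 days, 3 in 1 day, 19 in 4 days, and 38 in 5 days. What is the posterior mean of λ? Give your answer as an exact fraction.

Total count: 24 + 3 + 19 + 38 = 84.
Total exposure: 4 + 1 + 4 + 5 = 14 days.
Gamma(α, β) with Poisson data over total exposure Σt gives posterior Gamma(α+Σx, β+Σt) = Gamma(117, 18).
Posterior mean = α'/β' = 117/18 = 13/2.

13/2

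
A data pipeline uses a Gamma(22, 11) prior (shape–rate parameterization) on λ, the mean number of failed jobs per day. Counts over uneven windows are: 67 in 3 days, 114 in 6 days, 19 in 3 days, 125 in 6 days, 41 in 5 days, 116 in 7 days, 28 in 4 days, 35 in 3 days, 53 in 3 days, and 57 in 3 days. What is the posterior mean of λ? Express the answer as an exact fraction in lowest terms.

Total count: 67 + 114 + 19 + 125 + 41 + 116 + 28 + 35 + 53 + 57 = 655.
Total exposure: 3 + 6 + 3 + 6 + 5 + 7 + 4 + 3 + 3 + 3 = 43 days.
Gamma(α, β) with Poisson data over total exposure Σt gives posterior Gamma(α+Σx, β+Σt) = Gamma(677, 54).
Posterior mean = α'/β' = 677/54.

677/54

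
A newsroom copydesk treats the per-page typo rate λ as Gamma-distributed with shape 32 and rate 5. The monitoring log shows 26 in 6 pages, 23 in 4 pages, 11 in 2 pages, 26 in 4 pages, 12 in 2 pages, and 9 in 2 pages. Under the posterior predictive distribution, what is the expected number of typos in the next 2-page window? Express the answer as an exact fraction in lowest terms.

Total count: 26 + 23 + 11 + 26 + 12 + 9 = 107.
Total exposure: 6 + 4 + 2 + 4 + 2 + 2 = 20 pages.
Gamma(α, β) with Poisson data over total exposure Σt gives posterior Gamma(α+Σx, β+Σt) = Gamma(139, 25).
Predictive mean over a 2-page window = T·E[λ|data] = 2·139/25 = 278/25.

278/25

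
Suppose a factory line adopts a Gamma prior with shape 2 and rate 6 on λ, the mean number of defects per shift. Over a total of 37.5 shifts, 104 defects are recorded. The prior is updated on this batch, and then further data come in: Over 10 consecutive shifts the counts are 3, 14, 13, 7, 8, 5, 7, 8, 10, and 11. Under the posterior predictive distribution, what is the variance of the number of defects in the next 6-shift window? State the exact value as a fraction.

Total count 104 over total exposure 37.5 shifts.
After the first batch: Gamma(2 + 104, 6 + 37.5) = Gamma(106, 87/2).
Total count: 3 + 14 + 13 + 7 + 8 + 5 + 7 + 8 + 10 + 11 = 86.
Total exposure: 10 shifts.
After the second batch: Gamma(106 + 86, 87/2 + 10) = Gamma(192, 107/2).
The posterior predictive for a window of length T is Negative Binomial with variance T·α'·(β'+T)/β'² = 6·192·(119/2)/(11449/4) = 274176/11449.

274176/11449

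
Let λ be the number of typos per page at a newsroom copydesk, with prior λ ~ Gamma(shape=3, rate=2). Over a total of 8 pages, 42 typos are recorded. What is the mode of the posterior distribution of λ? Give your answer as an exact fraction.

Total count 42 over total exposure 8 pages.
Conjugate update: add total count to the shape and total exposure to the rate, giving Gamma(45, 10).
Posterior mode = (α'−1)/β' = 44/10 = 22/5.

22/5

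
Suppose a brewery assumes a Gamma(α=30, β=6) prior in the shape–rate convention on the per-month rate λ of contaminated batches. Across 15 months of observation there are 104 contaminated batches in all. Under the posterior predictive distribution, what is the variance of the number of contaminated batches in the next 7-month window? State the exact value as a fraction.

Total count 104 over total exposure 15 months.
Conjugate update: add total count to the shape and total exposure to the rate, giving Gamma(134, 21).
The posterior predictive for a window of length T is Negative Binomial with variance T·α'·(β'+T)/β'² = 7·134·28/441 = 536/9.

536/9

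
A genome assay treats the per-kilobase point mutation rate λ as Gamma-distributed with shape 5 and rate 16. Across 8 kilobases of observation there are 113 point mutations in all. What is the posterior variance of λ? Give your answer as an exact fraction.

59/288

Total count 113 over total exposure 8 kilobases.
Conjugate update: add total count to the shape and total exposure to the rate, giving Gamma(118, 24).
Posterior variance = α'/β'² = 118/576 = 59/288.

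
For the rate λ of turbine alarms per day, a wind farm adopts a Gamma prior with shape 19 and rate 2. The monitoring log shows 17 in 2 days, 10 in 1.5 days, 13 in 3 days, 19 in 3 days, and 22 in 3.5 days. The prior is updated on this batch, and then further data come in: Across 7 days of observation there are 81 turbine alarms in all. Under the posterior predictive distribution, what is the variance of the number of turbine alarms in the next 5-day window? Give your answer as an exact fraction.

Total count: 17 + 10 + 13 + 19 + 22 = 81.
Total exposure: 2 + 1.5 + 3 + 3 + 3.5 = 13 days.
After the first batch: Gamma(19 + 81, 2 + 13) = Gamma(100, 15).
Total count 81 over total exposure 7 days.
After the second batch: Gamma(100 + 81, 15 + 7) = Gamma(181, 22).
The posterior predictive for a window of length T is Negative Binomial with variance T·α'·(β'+T)/β'² = 5·181·27/484 = 24435/484.

24435/484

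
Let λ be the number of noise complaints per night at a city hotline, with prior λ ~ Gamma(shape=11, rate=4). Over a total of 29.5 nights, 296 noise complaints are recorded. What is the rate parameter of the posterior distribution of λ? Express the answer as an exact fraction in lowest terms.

67/2

Total count 296 over total exposure 29.5 nights.
By Gamma–Poisson conjugacy, the posterior is Gamma(α + Σx, β + Σt) = Gamma(11 + 296, 4 + 29.5) = Gamma(307, 67/2).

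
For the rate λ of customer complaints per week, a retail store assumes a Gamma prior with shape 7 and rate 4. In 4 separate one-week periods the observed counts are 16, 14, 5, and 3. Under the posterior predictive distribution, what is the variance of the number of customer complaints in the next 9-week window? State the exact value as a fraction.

6885/64

Total count: 16 + 14 + 5 + 3 = 38.
Total exposure: 4 weeks.
The Gamma prior is conjugate for the Poisson rate, so λ | data ~ Gamma(7+38, 4+4) = Gamma(45, 8).
The posterior predictive for a window of length T is Negative Binomial with variance T·α'·(β'+T)/β'² = 9·45·17/64 = 6885/64.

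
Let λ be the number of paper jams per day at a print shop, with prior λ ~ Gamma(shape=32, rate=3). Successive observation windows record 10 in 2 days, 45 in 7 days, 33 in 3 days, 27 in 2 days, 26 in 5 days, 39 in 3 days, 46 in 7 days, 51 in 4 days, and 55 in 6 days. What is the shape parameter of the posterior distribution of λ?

Total count: 10 + 45 + 33 + 27 + 26 + 39 + 46 + 51 + 55 = 332.
Total exposure: 2 + 7 + 3 + 2 + 5 + 3 + 7 + 4 + 6 = 39 days.
Conjugate update: add total count to the shape and total exposure to the rate, giving Gamma(364, 42).

364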